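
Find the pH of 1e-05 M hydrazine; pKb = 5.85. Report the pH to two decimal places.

N2H4 + H2O ⇌ N2H5+ + OH-
Kb = 10^(−5.85) = 1.41 × 10^-6
Kb = x²/(1e-05 − x) = 1.41 × 10^-6
The 5% rule fails; solving x² + Kb·x − Kb·C₀ = 0 exactly:
x = (−Kb + √(Kb² + 4·Kb·C₀))/2 = 3.12 × 10^-6 M
pOH = 5.51, so pH = 14.00 − pOH = 8.49

pH = 8.49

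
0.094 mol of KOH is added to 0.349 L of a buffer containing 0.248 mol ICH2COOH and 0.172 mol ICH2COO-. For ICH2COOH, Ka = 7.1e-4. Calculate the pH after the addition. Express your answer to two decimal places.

pH = 3.39

After neutralization: n(ICH2COOH) = 0.154 mol, n(ICH2COO-) = 0.266 mol.
pKa = −log(7.1 × 10^-4) = 3.149
pH = pKa + log([A⁻]/[HA]) = 3.149 + log(0.266/0.154) = 3.149 +0.237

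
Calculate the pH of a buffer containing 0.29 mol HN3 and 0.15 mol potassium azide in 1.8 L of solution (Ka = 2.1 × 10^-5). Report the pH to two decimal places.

pKa = −log(2.1 × 10^-5) = 4.678
Using pH = pKa + log([base]/[acid]) with [base]/[acid] = 0.15/0.29:
pH = 4.678 + (-0.286) = 4.39

pH = 4.39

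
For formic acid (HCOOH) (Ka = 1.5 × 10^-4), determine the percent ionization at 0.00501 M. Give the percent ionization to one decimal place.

15.9%

HCOOH ⇌ HCOO- + H+; let x = [H+] at equilibrium.
Solve x² + 0.00015x − 7.51e-07 = 0 → x = 7.95 × 10^-4 M
Fraction ionized = 7.95 × 10^-4 / 0.00501 = 0.1587 → 15.9%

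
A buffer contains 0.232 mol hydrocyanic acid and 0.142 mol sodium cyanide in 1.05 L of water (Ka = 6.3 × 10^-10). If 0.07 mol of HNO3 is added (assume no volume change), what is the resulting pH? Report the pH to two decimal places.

pH = 8.58

Added H+ converts CN- to HCN: HCN → 0.302 mol, CN- → 0.072 mol.
pKa = −log(6.3 × 10^-10) = 9.201
pH = pKa + log([A⁻]/[HA]) = 9.201 + log(0.072/0.302) = 9.201 -0.623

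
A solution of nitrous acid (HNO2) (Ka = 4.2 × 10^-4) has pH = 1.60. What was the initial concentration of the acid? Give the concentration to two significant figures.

[H+] = 10^(-1.60) = 2.51 × 10^-2 M = x
Ka = x²/(C₀ − x) ⇒ C₀ = x + x²/Ka
C₀ = 2.51 × 10^-2 + (2.51 × 10^-2)²/(4.2 × 10^-4) = 1.53 M

C₀ = 1.5 M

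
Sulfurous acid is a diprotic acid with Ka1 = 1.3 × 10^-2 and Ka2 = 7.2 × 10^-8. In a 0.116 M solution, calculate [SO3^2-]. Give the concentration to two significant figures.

7.2 × 10^-8 M

First ionization gives [H+] ≈ [HSO3-] = 3.29 × 10^-2 M.
Second step: Ka2 = [H+][SO3^2-]/[HSO3-] ≈ [SO3^2-] (since [H+] ≈ [HSO3-]).
So [SO3^2-] ≈ Ka2.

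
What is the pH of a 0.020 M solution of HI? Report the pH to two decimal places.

HI is a strong acid and dissociates completely, so [H+] = 0.020 M.
pH = -log(0.02) = 1.70

pH = 1.70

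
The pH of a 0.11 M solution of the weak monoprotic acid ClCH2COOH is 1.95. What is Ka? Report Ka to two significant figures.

[H+] = 10^(-1.95) = 1.12 × 10^-2 M
At equilibrium [HA] = 0.11 − 1.12 × 10^-2 = 9.88 × 10^-2 M
Ka = [H+][A-]/[HA] = (1.12 × 10^-2)² / 9.88 × 10^-2 = 1.3 × 10^-3

Ka = 1.3 × 10^-3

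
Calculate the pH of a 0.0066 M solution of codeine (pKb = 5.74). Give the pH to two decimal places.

pH = 10.04

C18H21NO3 + H2O ⇌ C18H22NO3+ + OH-
Kb = 10^(−5.74) = 1.82 × 10^-6
Kb = [OH-]²/(0.0066 − [OH-]) = 1.82 × 10^-6
Since Kb ≪ C₀, [OH-] ≈ √(Kb·C₀) = 1.10 × 10^-4 M.
Check: 1.7% ionized — well under 5%, approximation valid.
pOH = 3.96, so pH = 14.00 − pOH = 10.04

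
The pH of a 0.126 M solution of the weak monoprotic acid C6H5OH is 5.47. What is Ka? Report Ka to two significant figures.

[H+] = 10^(-5.47) = 3.39 × 10^-6 M
At equilibrium [HA] = 0.126 − 3.39 × 10^-6 = 1.26 × 10^-1 M
Ka = [H+][A-]/[HA] = (3.39 × 10^-6)² / 1.26 × 10^-1 = 9.1 × 10^-11

Ka = 9.1 × 10^-11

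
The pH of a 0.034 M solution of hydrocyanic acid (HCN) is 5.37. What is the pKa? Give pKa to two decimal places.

pKa = 9.27

[H+] = 10^(-5.37) = 4.27 × 10^-6 M
At equilibrium [HA] = 0.034 − 4.27 × 10^-6 = 3.40 × 10^-2 M
Ka = [H+][A-]/[HA] = (4.27 × 10^-6)² / 3.40 × 10^-2 = 5.36 × 10^-10
pKa = -log(5.36 × 10^-10) = 9.27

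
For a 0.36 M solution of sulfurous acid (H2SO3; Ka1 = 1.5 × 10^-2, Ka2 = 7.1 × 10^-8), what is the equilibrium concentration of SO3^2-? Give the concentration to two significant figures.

First ionization gives [H+] ≈ [HSO3-] = 6.64 × 10^-2 M.
Second step: Ka2 = [H+][SO3^2-]/[HSO3-] ≈ [SO3^2-] (since [H+] ≈ [HSO3-]).
So [SO3^2-] ≈ Ka2.

7.1 × 10^-8 M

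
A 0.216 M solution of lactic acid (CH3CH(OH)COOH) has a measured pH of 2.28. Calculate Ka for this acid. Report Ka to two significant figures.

[H+] = 10^(-2.28) = 5.25 × 10^-3 M
At equilibrium [HA] = 0.216 − 5.25 × 10^-3 = 2.11 × 10^-1 M
Ka = [H+][A-]/[HA] = (5.25 × 10^-3)² / 2.11 × 10^-1 = 1.3 × 10^-4

Ka = 1.3 × 10^-4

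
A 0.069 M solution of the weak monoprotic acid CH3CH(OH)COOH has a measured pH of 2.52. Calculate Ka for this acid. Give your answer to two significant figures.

[H+] = 10^(-2.52) = 3.02 × 10^-3 M
At equilibrium [HA] = 0.069 − 3.02 × 10^-3 = 6.60 × 10^-2 M
Ka = [H+][A-]/[HA] = (3.02 × 10^-3)² / 6.60 × 10^-2 = 1.4 × 10^-4

Ka = 1.4 × 10^-4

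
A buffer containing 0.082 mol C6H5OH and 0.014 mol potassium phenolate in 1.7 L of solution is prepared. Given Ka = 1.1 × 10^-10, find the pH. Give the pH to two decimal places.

pKa = −log(1.1 × 10^-10) = 9.959
Using pH = pKa + log([base]/[acid]) with [base]/[acid] = 0.014/0.082:
pH = 9.959 + (-0.768) = 9.19

pH = 9.19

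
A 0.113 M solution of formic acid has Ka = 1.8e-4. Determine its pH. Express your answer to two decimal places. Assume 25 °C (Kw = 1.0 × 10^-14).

pH = 2.35

HCOOH ⇌ HCOO- + H+
From the ICE table, Ka = [H+]²/(0.113 − [H+]) = 1.8 × 10^-4.
Assume [H+] ≪ 0.113: [H+] ≈ √(1.8 × 10^-4 × 0.113) = 4.51 × 10^-3 M
([H+]/C₀ = 4% < 5%, so the approximation holds.)
pH = −log[H+] = −log(4.51 × 10^-3) = 2.35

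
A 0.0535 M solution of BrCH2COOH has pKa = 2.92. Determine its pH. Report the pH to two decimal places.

BrCH2COOH ⇌ BrCH2COO- + H+
Ka = 10^(−2.92) = 1.20 × 10^-3
Ka = x²/(0.0535 − x) = 1.20 × 10^-3
x is not negligible relative to C₀; solve x² + 0.0012·x − 6.42e-05 = 0.
x = [−0.0012 + √(0.0012² + 0.000257)]/2 = 7.43 × 10^-3 M
pH = −log[H+] = −log(7.43 × 10^-3) = 2.13

pH = 2.13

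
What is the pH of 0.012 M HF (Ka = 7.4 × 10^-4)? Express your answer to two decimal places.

HF ⇌ F- + H+
Let x = [H+] at equilibrium. Ka = x²/(0.012 − x).
x is not negligible relative to C₀; solve x² + 0.00074·x − 8.88e-06 = 0.
x = [−0.00074 + √(0.00074² + 3.55e-05)]/2 = 2.63 × 10^-3 M
pH = −log[H+] = −log(2.63 × 10^-3) = 2.58

pH = 2.58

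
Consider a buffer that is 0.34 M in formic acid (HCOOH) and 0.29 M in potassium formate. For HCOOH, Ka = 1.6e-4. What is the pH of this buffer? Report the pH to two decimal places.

pH = 3.73

pKa = −log(1.6 × 10^-4) = 3.796
Using pH = pKa + log([base]/[acid]) with [base]/[acid] = 0.29/0.34:
pH = 3.796 + (-0.069) = 3.73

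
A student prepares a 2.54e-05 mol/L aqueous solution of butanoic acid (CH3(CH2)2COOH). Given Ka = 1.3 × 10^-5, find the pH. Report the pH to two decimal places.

pH = 4.89

CH3(CH2)2COOH ⇌ CH3(CH2)2COO- + H+
Ka = x²/(2.54e-05 − x) = 1.3 × 10^-5
x is not negligible relative to C₀; solve x² + 1.3e-05·x − 3.3e-10 = 0.
x = [−1.3e-05 + √(1.3e-05² + 1.32e-09)]/2 = 1.28 × 10^-5 M
pH = −log[H+] = −log(1.28 × 10^-5) = 4.89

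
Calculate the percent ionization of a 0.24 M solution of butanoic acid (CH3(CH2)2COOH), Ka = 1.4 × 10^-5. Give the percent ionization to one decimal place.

CH3(CH2)2COOH ⇌ CH3(CH2)2COO- + H+; let x = [H+] at equilibrium.
x ≈ √(Ka·C₀) = √(1.4 × 10^-5 × 0.24) = 1.83 × 10^-3 M
Fraction ionized = 1.83 × 10^-3 / 0.24 = 0.0076 → 0.8%

0.8%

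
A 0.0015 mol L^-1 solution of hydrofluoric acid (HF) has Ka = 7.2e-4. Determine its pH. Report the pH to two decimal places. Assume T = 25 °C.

pH = 3.13

HF ⇌ F- + H+
From the ICE table, Ka = [H+]²/(0.0015 − [H+]) = 7.2 × 10^-4.
Here C₀/Ka ≈ 2.08, so the small-[H+] approximation fails. Use the quadratic:
[H+] = (−Ka + √(Ka² + 4·Ka·C₀))/2 = 7.40 × 10^-4 M
pH = −log[H+] = −log(7.40 × 10^-4) = 3.13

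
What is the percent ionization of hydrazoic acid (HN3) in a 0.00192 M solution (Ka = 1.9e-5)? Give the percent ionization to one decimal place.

HN3 ⇌ N3- + H+; let x = [H+] at equilibrium.
Solve x² + 1.9e-05x − 3.65e-08 = 0 → x = 1.82 × 10^-4 M
Fraction ionized = 1.82 × 10^-4 / 0.00192 = 0.0948 → 9.5%

9.5%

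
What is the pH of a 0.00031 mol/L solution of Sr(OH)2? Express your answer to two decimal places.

Sr(OH)2 is a strong base (each formula unit releases 2 OH-); [OH-] = 0.00062 M.
pOH = -log(0.00062) = 3.21
pH = 14.00 - 3.21 = 10.79

pH = 10.79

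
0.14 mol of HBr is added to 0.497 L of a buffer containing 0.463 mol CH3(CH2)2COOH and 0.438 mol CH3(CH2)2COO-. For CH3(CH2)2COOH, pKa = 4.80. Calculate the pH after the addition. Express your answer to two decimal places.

After neutralization: n(CH3(CH2)2COOH) = 0.603 mol, n(CH3(CH2)2COO-) = 0.298 mol.
pH = pKa + log(n_CH3(CH2)2COO-/n_CH3(CH2)2COOH) = 4.80 + log(0.298/0.603) = 4.80 + (-0.306)

pH = 4.49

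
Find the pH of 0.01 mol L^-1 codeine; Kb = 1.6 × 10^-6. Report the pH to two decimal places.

pH = 10.10

C18H21NO3 + H2O ⇌ C18H22NO3+ + OH-
Kb = x²/(0.01 − x) = 1.6 × 10^-6
Since Kb ≪ C₀, x ≈ √(Kb·C₀) = 1.26 × 10^-4 M.
pOH = 3.90, so pH = 14.00 − pOH = 10.10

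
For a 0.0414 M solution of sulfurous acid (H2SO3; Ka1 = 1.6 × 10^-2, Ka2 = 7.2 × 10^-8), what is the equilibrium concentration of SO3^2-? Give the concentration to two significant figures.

First ionization gives [H+] ≈ [HSO3-] = 1.90 × 10^-2 M.
Second step: Ka2 = [H+][SO3^2-]/[HSO3-] ≈ [SO3^2-] (since [H+] ≈ [HSO3-]).
So [SO3^2-] ≈ Ka2.

7.2 × 10^-8 M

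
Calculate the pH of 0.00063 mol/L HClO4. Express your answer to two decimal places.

pH = 3.20

HClO4 is a strong acid and dissociates completely, so [H+] = 0.00063 M.
pH = -log(0.00063) = 3.20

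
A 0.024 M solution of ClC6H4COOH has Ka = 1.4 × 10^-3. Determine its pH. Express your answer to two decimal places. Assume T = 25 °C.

pH = 2.29

ClC6H4COOH ⇌ ClC6H4COO- + H+
Let x = [H+] at equilibrium. Ka = x²/(0.024 − x).
The 5% rule fails; solving x² + Ka·x − Ka·C₀ = 0 exactly:
x = [−0.0014 + √(0.0014² + 0.000134)]/2 = 5.14 × 10^-3 M
pH = −log(5.14 × 10^-3) = 2.29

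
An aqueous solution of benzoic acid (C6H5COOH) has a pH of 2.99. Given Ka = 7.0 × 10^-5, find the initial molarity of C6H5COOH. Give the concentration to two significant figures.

C₀ = 1.6 × 10^-2 M

[H+] = 10^(-2.99) = 1.02 × 10^-3 M = x
Ka = x²/(C₀ − x) ⇒ C₀ = x + x²/Ka
C₀ = 1.02 × 10^-3 + (1.02 × 10^-3)²/(7.0 × 10^-5) = 1.59 × 10^-2 M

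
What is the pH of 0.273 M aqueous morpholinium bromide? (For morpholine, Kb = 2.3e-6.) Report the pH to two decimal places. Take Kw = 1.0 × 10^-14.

C4H8ONH2+ is the conjugate acid of the weak base C4H8ONH.
Ka = Kw/Kb = 1.0×10^-14 / 2.3 × 10^-6 = 4.35 × 10^-9
Let x = [H+] at equilibrium. Ka = x²/(0.273 − x).
Assume x ≪ 0.273: x ≈ √(4.35 × 10^-9 × 0.273) = 3.45 × 10^-5 M
pH = −log(3.45 × 10^-5) = 4.46

pH = 4.46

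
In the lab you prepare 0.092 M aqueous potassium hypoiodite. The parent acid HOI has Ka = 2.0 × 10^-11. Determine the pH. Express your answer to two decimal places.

OI- is the conjugate base of the weak acid HOI.
Kb = Kw/Ka = 1.0×10^-14 / 2.0 × 10^-11 = 5.00 × 10^-4
Kb = [OH-]²/(0.092 − [OH-]) = 5.00 × 10^-4
The 5% rule fails; solving [OH-]² + Kb·[OH-] − Kb·C₀ = 0 exactly:
[OH-] = [−0.0005 + √(0.0005² + 0.000184)]/2 = 6.54 × 10^-3 M
pOH = 2.18, so pH = 14.00 − pOH = 11.82

pH = 11.82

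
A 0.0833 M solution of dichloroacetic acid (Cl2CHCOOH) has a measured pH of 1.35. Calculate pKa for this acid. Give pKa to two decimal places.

[H+] = 10^(-1.35) = 4.47 × 10^-2 M
At equilibrium [HA] = 0.0833 − 4.47 × 10^-2 = 3.86 × 10^-2 M
Ka = [H+][A-]/[HA] = (4.47 × 10^-2)² / 3.86 × 10^-2 = 5.18 × 10^-2
pKa = -log(5.18 × 10^-2) = 1.29

pKa = 1.29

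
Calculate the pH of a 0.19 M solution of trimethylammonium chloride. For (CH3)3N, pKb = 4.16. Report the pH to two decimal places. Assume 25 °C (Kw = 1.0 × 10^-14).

pH = 5.28

(CH3)3NH+ is the conjugate acid of the weak base (CH3)3N.
Kb = 10^(−4.16) = 6.92 × 10^-5
Ka = Kw/Kb = 1.0×10^-14 / 6.92 × 10^-5 = 1.45 × 10^-10
From the ICE table, Ka = [H+]²/(0.19 − [H+]) = 1.45 × 10^-10.
Since Ka ≪ C₀, [H+] ≈ √(Ka·C₀) = 5.25 × 10^-6 M.
([H+]/C₀ = 0.0028% < 5%, so the approximation holds.)
pH = −log(5.25 × 10^-6) = 5.28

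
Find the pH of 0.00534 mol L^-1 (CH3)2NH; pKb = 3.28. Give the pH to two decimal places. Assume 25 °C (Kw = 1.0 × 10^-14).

pH = 11.16

(CH3)2NH + H2O ⇌ (CH3)2NH2+ + OH-
Kb = 10^(−3.28) = 5.25 × 10^-4
Kb = [OH-]²/(0.00534 − [OH-]) = 5.25 × 10^-4
Here C₀/Kb ≈ 10.2, so the small-[OH-] approximation fails. Use the quadratic:
[OH-] = [−0.000525 + √(0.000525² + 1.12e-05)]/2 = 1.43 × 10^-3 M
pOH = −log(1.43 × 10^-3) = 2.84; pH = 14.00 − 2.84 = 11.16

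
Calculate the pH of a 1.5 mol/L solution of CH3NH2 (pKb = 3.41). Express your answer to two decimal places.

CH3NH2 + H2O ⇌ CH3NH3+ + OH-
Kb = 10^(−3.41) = 3.89 × 10^-4
From the ICE table, Kb = x²/(1.5 − x) = 3.89 × 10^-4.
Since Kb ≪ C₀, x ≈ √(Kb·C₀) = 2.42 × 10^-2 M.
(x/C₀ = 1.6% < 5%, so the approximation holds.)
pOH = −log(2.42 × 10^-2) = 1.62; pH = 14.00 − 1.62 = 12.38

pH = 12.38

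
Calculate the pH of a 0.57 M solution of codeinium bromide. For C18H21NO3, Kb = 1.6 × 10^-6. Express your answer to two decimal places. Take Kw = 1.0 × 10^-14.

pH = 4.22

C18H22NO3+ is the conjugate acid of the weak base C18H21NO3.
Ka = Kw/Kb = 1.0×10^-14 / 1.6 × 10^-6 = 6.25 × 10^-9
Ka = [H+]²/(0.57 − [H+]) = 6.25 × 10^-9
Neglecting [H+] in the denominator: [H+] = √(6.25 × 10^-9 × 0.57) = 5.97 × 10^-5 M
Check: 0.01% ionized — well under 5%, approximation valid.
pH = −log(5.97 × 10^-5) = 4.22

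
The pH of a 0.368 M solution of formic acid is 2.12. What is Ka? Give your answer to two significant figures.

Ka = 1.6 × 10^-4

[H+] = 10^(-2.12) = 7.59 × 10^-3 M
At equilibrium [HA] = 0.368 − 7.59 × 10^-3 = 3.60 × 10^-1 M
Ka = [H+][A-]/[HA] = (7.59 × 10^-3)² / 3.60 × 10^-1 = 1.6 × 10^-4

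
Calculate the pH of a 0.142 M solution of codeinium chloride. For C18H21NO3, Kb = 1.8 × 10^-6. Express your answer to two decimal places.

C18H22NO3+ is the conjugate acid of the weak base C18H21NO3.
Ka = Kw/Kb = 1.0×10^-14 / 1.8 × 10^-6 = 5.56 × 10^-9
Ka = x²/(0.142 − x) = 5.56 × 10^-9
Since Ka ≪ C₀, x ≈ √(Ka·C₀) = 2.81 × 10^-5 M.
pH = −log[H+] = −log(2.81 × 10^-5) = 4.55

pH = 4.55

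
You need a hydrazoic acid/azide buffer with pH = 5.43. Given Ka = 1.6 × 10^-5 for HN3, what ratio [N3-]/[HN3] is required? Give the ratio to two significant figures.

pKa = -log(1.6 × 10^-5) = 4.796
pH = pKa + log(r) ⇒ log(r) = 5.43 − 4.796 = +0.634
r = [N3-]/[HN3] = 10^(+0.634) = 4.31

ratio = 4.3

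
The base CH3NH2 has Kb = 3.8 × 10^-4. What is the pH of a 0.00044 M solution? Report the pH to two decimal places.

pH = 10.42

CH3NH2 + H2O ⇌ CH3NH3+ + OH-
From the ICE table, Kb = x²/(0.00044 − x) = 3.8 × 10^-4.
x is not negligible relative to C₀; solve x² + 0.00038·x − 1.67e-07 = 0.
x = [−0.00038 + √(0.00038² + 6.69e-07)]/2 = 2.61 × 10^-4 M
pOH = −log(2.61 × 10^-4) = 3.58; pH = 14.00 − 3.58 = 10.42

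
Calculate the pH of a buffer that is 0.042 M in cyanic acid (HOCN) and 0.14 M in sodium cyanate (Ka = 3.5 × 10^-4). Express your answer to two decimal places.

pH = 3.98

pKa = −log(3.5 × 10^-4) = 3.456
Using pH = pKa + log([base]/[acid]) with [base]/[acid] = 0.14/0.042:
pH = 3.456 + (+0.523) = 3.98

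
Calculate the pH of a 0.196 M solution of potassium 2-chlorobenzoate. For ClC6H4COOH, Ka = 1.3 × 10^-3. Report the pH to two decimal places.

pH = 8.09

ClC6H4COO- is the conjugate base of the weak acid ClC6H4COOH.
Kb = Kw/Ka = 1.0×10^-14 / 1.3 × 10^-3 = 7.69 × 10^-12
Let x = [OH-] at equilibrium. Kb = x²/(0.196 − x).
Assume x ≪ 0.196: x ≈ √(7.69 × 10^-12 × 0.196) = 1.23 × 10^-6 M
(x/C₀ = 0.00063% < 5%, so the approximation holds.)
pOH = −log(1.23 × 10^-6) = 5.91; pH = 14.00 − 5.91 = 8.09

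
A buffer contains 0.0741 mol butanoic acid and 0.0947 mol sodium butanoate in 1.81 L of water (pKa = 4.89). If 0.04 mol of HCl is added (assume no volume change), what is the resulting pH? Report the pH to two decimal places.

pH = 4.57

Added H+ converts CH3(CH2)2COO- to CH3(CH2)2COOH: CH3(CH2)2COOH → 0.114 mol, CH3(CH2)2COO- → 0.0547 mol.
Henderson–Hasselbalch with mole ratio 0.0547/0.114: pH = 4.89 + (-0.319)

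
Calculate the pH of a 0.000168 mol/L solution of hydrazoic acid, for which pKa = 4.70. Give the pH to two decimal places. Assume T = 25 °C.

pH = 4.31

HN3 ⇌ N3- + H+
Ka = 10^(−4.70) = 2.00 × 10^-5
From the ICE table, Ka = [H+]²/(0.000168 − [H+]) = 2.00 × 10^-5.
[H+] is not negligible relative to C₀; solve [H+]² + 2e-05·[H+] − 3.36e-09 = 0.
[H+] = (−Ka + √(Ka² + 4·Ka·C₀))/2 = 4.88 × 10^-5 M
pH = −log(4.88 × 10^-5) = 4.31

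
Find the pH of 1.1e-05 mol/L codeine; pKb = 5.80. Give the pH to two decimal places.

pH = 8.54

C18H21NO3 + H2O ⇌ C18H22NO3+ + OH-
Kb = 10^(−5.80) = 1.58 × 10^-6
Kb = [OH-]²/(1.1e-05 − [OH-]) = 1.58 × 10^-6
[OH-] is not negligible relative to C₀; solve [OH-]² + 1.58e-06·[OH-] − 1.74e-11 = 0.
[OH-] = [−1.58e-06 + √(1.58e-06² + 6.95e-11)]/2 = 3.45 × 10^-6 M
pOH = 5.46, so pH = 14.00 − pOH = 8.54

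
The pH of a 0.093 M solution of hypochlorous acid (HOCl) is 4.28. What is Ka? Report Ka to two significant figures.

[H+] = 10^(-4.28) = 5.25 × 10^-5 M
At equilibrium [HA] = 0.093 − 5.25 × 10^-5 = 9.29 × 10^-2 M
Ka = [H+][A-]/[HA] = (5.25 × 10^-5)² / 9.29 × 10^-2 = 3.0 × 10^-8

Ka = 3.0 × 10^-8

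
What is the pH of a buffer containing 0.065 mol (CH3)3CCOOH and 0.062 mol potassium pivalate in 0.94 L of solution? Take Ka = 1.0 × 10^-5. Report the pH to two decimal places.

pH = 4.98

pKa = −log(1.0 × 10^-5) = 5.000
pH = pKa + log([A⁻]/[HA]) = 5.000 + log(0.062/0.065)
pH = 5.000 + (-0.021) = 4.98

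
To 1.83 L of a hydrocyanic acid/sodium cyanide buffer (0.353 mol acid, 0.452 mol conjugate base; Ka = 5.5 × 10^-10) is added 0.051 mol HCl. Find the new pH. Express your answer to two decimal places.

pH = 9.26

After neutralization: n(HCN) = 0.404 mol, n(CN-) = 0.401 mol.
pKa = −log(5.5 × 10^-10) = 9.260
pH = pKa + log([A⁻]/[HA]) = 9.260 + log(0.401/0.404) = 9.260 -0.003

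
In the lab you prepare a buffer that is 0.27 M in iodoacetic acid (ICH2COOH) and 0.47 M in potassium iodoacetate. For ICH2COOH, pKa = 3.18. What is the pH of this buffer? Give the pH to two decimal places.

pH = 3.42

pH = pKa + log([A⁻]/[HA]) = 3.18 + log(0.47/0.27)
pH = 3.18 + (+0.241) = 3.42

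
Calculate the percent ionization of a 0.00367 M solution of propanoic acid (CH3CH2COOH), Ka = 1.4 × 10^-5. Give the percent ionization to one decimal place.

CH3CH2COOH ⇌ CH3CH2COO- + H+; let x = [H+] at equilibrium.
Ka = x²/(C₀ − x); solving the quadratic gives x = 2.20 × 10^-4 M.
% ionization = x/C₀ × 100% = 2.20 × 10^-4/0.00367 × 100% = 6.0%

6.0%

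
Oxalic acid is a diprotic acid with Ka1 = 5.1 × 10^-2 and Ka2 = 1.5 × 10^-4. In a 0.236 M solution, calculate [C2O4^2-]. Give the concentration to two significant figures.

1.5 × 10^-4 M

First ionization gives [H+] ≈ [HC2O4-] = 8.71 × 10^-2 M.
Second step: Ka2 = [H+][C2O4^2-]/[HC2O4-] ≈ [C2O4^2-] (since [H+] ≈ [HC2O4-]).
So [C2O4^2-] ≈ Ka2.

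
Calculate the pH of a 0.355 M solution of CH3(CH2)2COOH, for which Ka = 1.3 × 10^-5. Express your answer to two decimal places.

pH = 2.67

CH3(CH2)2COOH ⇌ CH3(CH2)2COO- + H+
From the ICE table, Ka = x²/(0.355 − x) = 1.3 × 10^-5.
Assume x ≪ 0.355: x ≈ √(1.3 × 10^-5 × 0.355) = 2.15 × 10^-3 M
(x/C₀ = 0.61% < 5%, so the approximation holds.)
pH = −log[H+] = −log(2.15 × 10^-3) = 2.67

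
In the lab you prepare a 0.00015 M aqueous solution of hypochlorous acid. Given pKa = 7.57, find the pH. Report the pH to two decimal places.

pH = 5.70

HOCl ⇌ OCl- + H+
Ka = 10^(−7.57) = 2.69 × 10^-8
Ka = [H+]²/(0.00015 − [H+]) = 2.69 × 10^-8
Since Ka ≪ C₀, [H+] ≈ √(Ka·C₀) = 2.01 × 10^-6 M.
([H+]/C₀ = 1.3% < 5%, so the approximation holds.)
pH = −log[H+] = −log(2.01 × 10^-6) = 5.70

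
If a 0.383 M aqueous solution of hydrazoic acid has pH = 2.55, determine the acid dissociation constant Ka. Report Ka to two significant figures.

Ka = 2.1 × 10^-5

[H+] = 10^(-2.55) = 2.82 × 10^-3 M
At equilibrium [HA] = 0.383 − 2.82 × 10^-3 = 3.80 × 10^-1 M
Ka = [H+][A-]/[HA] = (2.82 × 10^-3)² / 3.80 × 10^-1 = 2.1 × 10^-5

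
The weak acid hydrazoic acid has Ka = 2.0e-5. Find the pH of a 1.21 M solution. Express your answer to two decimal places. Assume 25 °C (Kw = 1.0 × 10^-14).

pH = 2.31

HN3 ⇌ N3- + H+
Ka = [H+]²/(1.21 − [H+]) = 2.0 × 10^-5
Assume [H+] ≪ 1.21: [H+] ≈ √(2.0 × 10^-5 × 1.21) = 4.92 × 10^-3 M
Check: 0.41% ionized — well under 5%, approximation valid.
pH = −log[H+] = −log(4.92 × 10^-3) = 2.31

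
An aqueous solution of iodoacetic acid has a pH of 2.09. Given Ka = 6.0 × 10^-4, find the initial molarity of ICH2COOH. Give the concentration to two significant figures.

[H+] = 10^(-2.09) = 8.13 × 10^-3 M = x
Ka = x²/(C₀ − x) ⇒ C₀ = x + x²/Ka
C₀ = 8.13 × 10^-3 + (8.13 × 10^-3)²/(6.0 × 10^-4) = 1.18 × 10^-1 M

C₀ = 1.2 × 10^-1 M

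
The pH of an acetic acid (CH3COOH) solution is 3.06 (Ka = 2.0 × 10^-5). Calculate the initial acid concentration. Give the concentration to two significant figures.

C₀ = 3.9 × 10^-2 M

[H+] = 10^(-3.06) = 8.71 × 10^-4 M = x
Ka = x²/(C₀ − x) ⇒ C₀ = x + x²/Ka
C₀ = 8.71 × 10^-4 + (8.71 × 10^-4)²/(2.0 × 10^-5) = 3.88 × 10^-2 M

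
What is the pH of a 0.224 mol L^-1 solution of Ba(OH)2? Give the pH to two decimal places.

pH = 13.65

Ba(OH)2 is a strong base (each formula unit releases 2 OH-); [OH-] = 0.448 M.
pOH = -log(0.448) = 0.35
pH = 14.00 - 0.35 = 13.65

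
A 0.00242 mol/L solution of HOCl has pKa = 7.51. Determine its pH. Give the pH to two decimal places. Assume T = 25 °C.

HOCl ⇌ OCl- + H+
Ka = 10^(−7.51) = 3.09 × 10^-8
From the ICE table, Ka = x²/(0.00242 − x) = 3.09 × 10^-8.
Assume x ≪ 0.00242: x ≈ √(3.09 × 10^-8 × 0.00242) = 8.65 × 10^-6 M
pH = −log(8.65 × 10^-6) = 5.06

pH = 5.06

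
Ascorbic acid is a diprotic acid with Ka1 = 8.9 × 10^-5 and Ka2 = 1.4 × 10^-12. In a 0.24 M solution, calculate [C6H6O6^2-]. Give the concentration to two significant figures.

1.4 × 10^-12 M

First ionization gives [H+] ≈ [HC6H6O6-] = 4.62 × 10^-3 M.
Second step: Ka2 = [H+][C6H6O6^2-]/[HC6H6O6-] ≈ [C6H6O6^2-] (since [H+] ≈ [HC6H6O6-]).
So [C6H6O6^2-] ≈ Ka2.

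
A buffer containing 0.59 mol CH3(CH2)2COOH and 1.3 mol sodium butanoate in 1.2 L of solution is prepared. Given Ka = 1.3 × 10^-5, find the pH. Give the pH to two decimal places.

pKa = −log(1.3 × 10^-5) = 4.886
Henderson–Hasselbalch: pH = pKa + log([CH3(CH2)2COO-]/[CH3(CH2)2COOH]) = 4.886 + log(1.3/0.59)
pH = 4.886 + (+0.343) = 5.23

pH = 5.23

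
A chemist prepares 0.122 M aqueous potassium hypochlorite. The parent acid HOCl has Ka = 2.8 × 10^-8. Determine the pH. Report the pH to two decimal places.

pH = 10.32

OCl- is the conjugate base of the weak acid HOCl.
Kb = Kw/Ka = 1.0×10^-14 / 2.8 × 10^-8 = 3.57 × 10^-7
From the ICE table, Kb = x²/(0.122 − x) = 3.57 × 10^-7.
Assume x ≪ 0.122: x ≈ √(3.57 × 10^-7 × 0.122) = 2.09 × 10^-4 M
pOH = 3.68, so pH = 14.00 − pOH = 10.32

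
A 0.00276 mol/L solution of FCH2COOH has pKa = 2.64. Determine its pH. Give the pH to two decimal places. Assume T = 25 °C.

pH = 2.79

FCH2COOH ⇌ FCH2COO- + H+
Ka = 10^(−2.64) = 2.29 × 10^-3
From the ICE table, Ka = x²/(0.00276 − x) = 2.29 × 10^-3.
Here C₀/Ka ≈ 1.21, so the small-x approximation fails. Use the quadratic:
x = [−0.00229 + √(0.00229² + 2.53e-05)]/2 = 1.62 × 10^-3 M
pH = −log[H+] = −log(1.62 × 10^-3) = 2.79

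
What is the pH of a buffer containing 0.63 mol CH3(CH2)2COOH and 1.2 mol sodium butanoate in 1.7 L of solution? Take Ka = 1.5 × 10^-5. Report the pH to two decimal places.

pKa = −log(1.5 × 10^-5) = 4.824
Henderson–Hasselbalch: pH = pKa + log([CH3(CH2)2COO-]/[CH3(CH2)2COOH]) = 4.824 + log(1.2/0.63)
pH = 4.824 + (+0.280) = 5.10

pH = 5.10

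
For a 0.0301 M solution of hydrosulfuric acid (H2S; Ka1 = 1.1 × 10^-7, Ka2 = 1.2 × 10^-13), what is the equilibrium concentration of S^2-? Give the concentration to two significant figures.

First ionization gives [H+] ≈ [HS-] = 5.75 × 10^-5 M.
Second step: Ka2 = [H+][S^2-]/[HS-] ≈ [S^2-] (since [H+] ≈ [HS-]).
So [S^2-] ≈ Ka2.

1.2 × 10^-13 M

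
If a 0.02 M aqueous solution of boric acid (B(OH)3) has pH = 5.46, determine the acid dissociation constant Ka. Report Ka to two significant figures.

Ka = 6.0 × 10^-10

[H+] = 10^(-5.46) = 3.47 × 10^-6 M
At equilibrium [HA] = 0.02 − 3.47 × 10^-6 = 2.00 × 10^-2 M
Ka = [H+][A-]/[HA] = (3.47 × 10^-6)² / 2.00 × 10^-2 = 6.0 × 10^-10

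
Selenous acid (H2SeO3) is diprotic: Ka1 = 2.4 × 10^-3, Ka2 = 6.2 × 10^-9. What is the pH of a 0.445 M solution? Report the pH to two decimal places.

Since Ka1 ≫ Ka2, the first ionization dominates [H+].
Ka1 = x²/(0.445 − x) = 2.4 × 10^-3
Solving the quadratic: x = (−Ka1 + √(Ka1² + 4·Ka1·C₀))/2 = 3.15 × 10^-2 M
pH = −log(3.15 × 10^-2) = 1.50

pH = 1.50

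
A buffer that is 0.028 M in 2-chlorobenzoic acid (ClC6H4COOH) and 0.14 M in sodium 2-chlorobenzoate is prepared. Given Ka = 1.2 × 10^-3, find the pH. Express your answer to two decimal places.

pKa = −log(1.2 × 10^-3) = 2.921
Using pH = pKa + log([base]/[acid]) with [base]/[acid] = 0.14/0.028:
pH = 2.921 + (+0.699) = 3.62

pH = 3.62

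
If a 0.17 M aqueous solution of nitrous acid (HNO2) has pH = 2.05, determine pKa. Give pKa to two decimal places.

pKa = 3.31

[H+] = 10^(-2.05) = 8.91 × 10^-3 M
At equilibrium [HA] = 0.17 − 8.91 × 10^-3 = 1.61 × 10^-1 M
Ka = [H+][A-]/[HA] = (8.91 × 10^-3)² / 1.61 × 10^-1 = 4.93 × 10^-4
pKa = -log(4.93 × 10^-4) = 3.31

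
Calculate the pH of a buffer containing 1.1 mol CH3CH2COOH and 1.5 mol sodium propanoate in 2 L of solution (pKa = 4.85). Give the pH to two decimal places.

Using pH = pKa + log([base]/[acid]) with [base]/[acid] = 1.5/1.1:
pH = 4.85 + (+0.135) = 4.98

pH = 4.98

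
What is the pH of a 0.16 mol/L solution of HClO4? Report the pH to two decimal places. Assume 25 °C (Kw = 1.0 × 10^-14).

HClO4 is a strong acid and dissociates completely, so [H+] = 0.16 M.
pH = -log(0.16) = 0.80

pH = 0.80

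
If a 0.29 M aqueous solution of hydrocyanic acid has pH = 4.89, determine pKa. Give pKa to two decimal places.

[H+] = 10^(-4.89) = 1.29 × 10^-5 M
At equilibrium [HA] = 0.29 − 1.29 × 10^-5 = 2.90 × 10^-1 M
Ka = [H+][A-]/[HA] = (1.29 × 10^-5)² / 2.90 × 10^-1 = 5.74 × 10^-10
pKa = -log(5.74 × 10^-10) = 9.24

pKa = 9.24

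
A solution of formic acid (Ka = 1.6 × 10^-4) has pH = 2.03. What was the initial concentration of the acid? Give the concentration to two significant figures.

[H+] = 10^(-2.03) = 9.33 × 10^-3 M = x
Ka = x²/(C₀ − x) ⇒ C₀ = x + x²/Ka
C₀ = 9.33 × 10^-3 + (9.33 × 10^-3)²/(1.6 × 10^-4) = 5.53 × 10^-1 M

C₀ = 5.5 × 10^-1 M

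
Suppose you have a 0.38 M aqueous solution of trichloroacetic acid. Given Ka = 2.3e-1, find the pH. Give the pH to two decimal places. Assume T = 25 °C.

pH = 0.69

Cl3CCOOH ⇌ Cl3CCOO- + H+
From the ICE table, Ka = x²/(0.38 − x) = 2.3 × 10^-1.
Here C₀/Ka ≈ 1.65, so the small-x approximation fails. Use the quadratic:
x = [−0.23 + √(0.23² + 0.35)]/2 = 2.02 × 10^-1 M
pH = −log[H+] = −log(2.02 × 10^-1) = 0.69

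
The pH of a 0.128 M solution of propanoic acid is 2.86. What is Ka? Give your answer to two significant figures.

[H+] = 10^(-2.86) = 1.38 × 10^-3 M
At equilibrium [HA] = 0.128 − 1.38 × 10^-3 = 1.27 × 10^-1 M
Ka = [H+][A-]/[HA] = (1.38 × 10^-3)² / 1.27 × 10^-1 = 1.5 × 10^-5

Ka = 1.5 × 10^-5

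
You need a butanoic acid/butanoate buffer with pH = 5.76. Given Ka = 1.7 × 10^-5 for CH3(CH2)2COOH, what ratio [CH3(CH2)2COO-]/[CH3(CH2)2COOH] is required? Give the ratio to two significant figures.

pKa = -log(1.7 × 10^-5) = 4.770
pH = pKa + log(r) ⇒ log(r) = 5.76 − 4.770 = +0.990
r = [CH3(CH2)2COO-]/[CH3(CH2)2COOH] = 10^(+0.990) = 9.77

ratio = 9.8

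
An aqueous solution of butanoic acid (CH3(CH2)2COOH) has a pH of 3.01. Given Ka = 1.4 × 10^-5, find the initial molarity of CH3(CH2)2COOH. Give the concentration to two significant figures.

[H+] = 10^(-3.01) = 9.77 × 10^-4 M = x
Ka = x²/(C₀ − x) ⇒ C₀ = x + x²/Ka
C₀ = 9.77 × 10^-4 + (9.77 × 10^-4)²/(1.4 × 10^-5) = 6.92 × 10^-2 M

C₀ = 6.9 × 10^-2 M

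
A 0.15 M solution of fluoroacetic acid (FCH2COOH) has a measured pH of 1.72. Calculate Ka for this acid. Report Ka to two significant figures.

[H+] = 10^(-1.72) = 1.91 × 10^-2 M
At equilibrium [HA] = 0.15 − 1.91 × 10^-2 = 1.31 × 10^-1 M
Ka = [H+][A-]/[HA] = (1.91 × 10^-2)² / 1.31 × 10^-1 = 2.8 × 10^-3

Ka = 2.8 × 10^-3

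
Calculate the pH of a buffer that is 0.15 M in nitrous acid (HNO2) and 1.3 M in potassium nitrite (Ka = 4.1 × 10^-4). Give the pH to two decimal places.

pH = 4.33

pKa = −log(4.1 × 10^-4) = 3.387
Henderson–Hasselbalch: pH = pKa + log([NO2-]/[HNO2]) = 3.387 + log(1.3/0.15)
pH = 3.387 + (+0.938) = 4.33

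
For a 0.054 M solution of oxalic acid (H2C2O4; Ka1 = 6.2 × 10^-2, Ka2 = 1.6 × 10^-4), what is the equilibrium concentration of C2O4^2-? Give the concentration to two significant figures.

First ionization gives [H+] ≈ [HC2O4-] = 3.46 × 10^-2 M.
Second step: Ka2 = [H+][C2O4^2-]/[HC2O4-] ≈ [C2O4^2-] (since [H+] ≈ [HC2O4-]).
So [C2O4^2-] ≈ Ka2.

1.6 × 10^-4 M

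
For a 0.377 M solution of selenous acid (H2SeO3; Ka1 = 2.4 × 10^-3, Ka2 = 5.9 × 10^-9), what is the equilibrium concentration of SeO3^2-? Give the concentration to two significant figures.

5.9 × 10^-9 M

First ionization gives [H+] ≈ [HSeO3-] = 2.89 × 10^-2 M.
Second step: Ka2 = [H+][SeO3^2-]/[HSeO3-] ≈ [SeO3^2-] (since [H+] ≈ [HSeO3-]).
So [SeO3^2-] ≈ Ka2.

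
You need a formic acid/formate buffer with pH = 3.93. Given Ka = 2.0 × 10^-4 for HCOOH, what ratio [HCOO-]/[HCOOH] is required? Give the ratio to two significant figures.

ratio = 1.7

pKa = -log(2.0 × 10^-4) = 3.699
pH = pKa + log(r) ⇒ log(r) = 3.93 − 3.699 = +0.231
r = [HCOO-]/[HCOOH] = 10^(+0.231) = 1.7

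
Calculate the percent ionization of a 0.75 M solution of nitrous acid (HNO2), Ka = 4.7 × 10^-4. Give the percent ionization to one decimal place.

2.5%

HNO2 ⇌ NO2- + H+; let x = [H+] at equilibrium.
x ≈ √(Ka·C₀) = √(4.7 × 10^-4 × 0.75) = 1.88 × 10^-2 M
Fraction ionized = 1.88 × 10^-2 / 0.75 = 0.0251 → 2.5%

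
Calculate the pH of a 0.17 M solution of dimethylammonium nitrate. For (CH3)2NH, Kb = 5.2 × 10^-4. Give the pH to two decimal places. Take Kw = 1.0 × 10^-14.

(CH3)2NH2+ is the conjugate acid of the weak base (CH3)2NH.
Ka = Kw/Kb = 1.0×10^-14 / 5.2 × 10^-4 = 1.92 × 10^-11
Let x = [H+] at equilibrium. Ka = x²/(0.17 − x).
Assume x ≪ 0.17: x ≈ √(1.92 × 10^-11 × 0.17) = 1.81 × 10^-6 M
pH = −log(1.81 × 10^-6) = 5.74

pH = 5.74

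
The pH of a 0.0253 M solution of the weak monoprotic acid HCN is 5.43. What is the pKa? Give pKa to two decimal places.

[H+] = 10^(-5.43) = 3.72 × 10^-6 M
At equilibrium [HA] = 0.0253 − 3.72 × 10^-6 = 2.53 × 10^-2 M
Ka = [H+][A-]/[HA] = (3.72 × 10^-6)² / 2.53 × 10^-2 = 5.47 × 10^-10
pKa = -log(5.47 × 10^-10) = 9.26

pKa = 9.26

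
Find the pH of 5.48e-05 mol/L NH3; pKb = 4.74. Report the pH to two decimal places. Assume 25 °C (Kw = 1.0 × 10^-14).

NH3 + H2O ⇌ NH4+ + OH-
Kb = 10^(−4.74) = 1.82 × 10^-5
Kb = [OH-]²/(5.48e-05 − [OH-]) = 1.82 × 10^-5
The 5% rule fails; solving [OH-]² + Kb·[OH-] − Kb·C₀ = 0 exactly:
[OH-] = [−1.82e-05 + √(1.82e-05² + 3.99e-09)]/2 = 2.38 × 10^-5 M
pOH = −log(2.38 × 10^-5) = 4.62; pH = 14.00 − 4.62 = 9.38

pH = 9.38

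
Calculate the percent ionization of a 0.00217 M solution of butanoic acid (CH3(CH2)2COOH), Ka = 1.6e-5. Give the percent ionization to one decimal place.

CH3(CH2)2COOH ⇌ CH3(CH2)2COO- + H+; let x = [H+] at equilibrium.
Ka = x²/(C₀ − x); solving the quadratic gives x = 1.79 × 10^-4 M.
Fraction ionized = 1.79 × 10^-4 / 0.00217 = 0.0825 → 8.2%

8.2%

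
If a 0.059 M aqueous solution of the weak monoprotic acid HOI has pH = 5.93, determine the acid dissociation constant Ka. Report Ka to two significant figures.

[H+] = 10^(-5.93) = 1.17 × 10^-6 M
At equilibrium [HA] = 0.059 − 1.17 × 10^-6 = 5.90 × 10^-2 M
Ka = [H+][A-]/[HA] = (1.17 × 10^-6)² / 5.90 × 10^-2 = 2.3 × 10^-11

Ka = 2.3 × 10^-11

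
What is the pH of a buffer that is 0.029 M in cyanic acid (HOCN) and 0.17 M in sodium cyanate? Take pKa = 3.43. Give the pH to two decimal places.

Using pH = pKa + log([base]/[acid]) with [base]/[acid] = 0.17/0.029:
pH = 3.43 + (+0.768) = 4.20

pH = 4.20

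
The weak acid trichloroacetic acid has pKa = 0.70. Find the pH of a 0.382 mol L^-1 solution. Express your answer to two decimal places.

Cl3CCOOH ⇌ Cl3CCOO- + H+
Ka = 10^(−0.70) = 2.00 × 10^-1
Ka = x²/(0.382 − x) = 2.00 × 10^-1
The 5% rule fails; solving x² + Ka·x − Ka·C₀ = 0 exactly:
x = [−0.2 + √(0.2² + 0.306)]/2 = 1.94 × 10^-1 M
pH = −log[H+] = −log(1.94 × 10^-1) = 0.71

pH = 0.71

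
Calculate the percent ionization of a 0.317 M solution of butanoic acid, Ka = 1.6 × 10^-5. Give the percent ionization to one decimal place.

CH3(CH2)2COOH ⇌ CH3(CH2)2COO- + H+; let x = [H+] at equilibrium.
x ≈ √(Ka·C₀) = √(1.6 × 10^-5 × 0.317) = 2.25 × 10^-3 M
% ionization = x/C₀ × 100% = 2.25 × 10^-3/0.317 × 100% = 0.7%

0.7%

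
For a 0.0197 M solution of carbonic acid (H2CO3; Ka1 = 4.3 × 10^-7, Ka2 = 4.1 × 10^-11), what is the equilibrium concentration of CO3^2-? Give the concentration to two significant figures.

4.1 × 10^-11 M

First ionization gives [H+] ≈ [HCO3-] = 9.20 × 10^-5 M.
Second step: Ka2 = [H+][CO3^2-]/[HCO3-] ≈ [CO3^2-] (since [H+] ≈ [HCO3-]).
So [CO3^2-] ≈ Ka2.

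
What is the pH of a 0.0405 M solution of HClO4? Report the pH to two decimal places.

pH = 1.39

HClO4 is a strong acid and dissociates completely, so [H+] = 0.0405 M.
pH = -log(0.0405) = 1.39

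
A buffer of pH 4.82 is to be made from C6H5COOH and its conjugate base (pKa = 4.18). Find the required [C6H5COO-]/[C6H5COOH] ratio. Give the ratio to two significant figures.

pH = pKa + log(r) ⇒ log(r) = 4.82 − 4.18 = +0.64
r = [C6H5COO-]/[C6H5COOH] = 10^(+0.64) = 4.37

ratio = 4.4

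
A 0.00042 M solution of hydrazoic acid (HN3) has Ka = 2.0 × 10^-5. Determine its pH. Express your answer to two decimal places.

pH = 4.09

HN3 ⇌ N3- + H+
Ka = x²/(0.00042 − x) = 2.0 × 10^-5
x is not negligible relative to C₀; solve x² + 2e-05·x − 8.4e-09 = 0.
x = (−Ka + √(Ka² + 4·Ka·C₀))/2 = 8.22 × 10^-5 M
pH = −log[H+] = −log(8.22 × 10^-5) = 4.09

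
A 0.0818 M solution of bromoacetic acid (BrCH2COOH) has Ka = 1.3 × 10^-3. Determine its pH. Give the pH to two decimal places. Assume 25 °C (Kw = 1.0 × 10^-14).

pH = 2.01

BrCH2COOH ⇌ BrCH2COO- + H+
From the ICE table, Ka = x²/(0.0818 − x) = 1.3 × 10^-3.
The 5% rule fails; solving x² + Ka·x − Ka·C₀ = 0 exactly:
x = [−0.0013 + √(0.0013² + 0.000425)]/2 = 9.68 × 10^-3 M
pH = −log[H+] = −log(9.68 × 10^-3) = 2.01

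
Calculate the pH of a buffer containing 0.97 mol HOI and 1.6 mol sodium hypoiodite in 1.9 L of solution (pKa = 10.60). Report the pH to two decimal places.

pH = 10.82

Henderson–Hasselbalch: pH = pKa + log([OI-]/[HOI]) = 10.60 + log(1.6/0.97)
pH = 10.60 + (+0.217) = 10.82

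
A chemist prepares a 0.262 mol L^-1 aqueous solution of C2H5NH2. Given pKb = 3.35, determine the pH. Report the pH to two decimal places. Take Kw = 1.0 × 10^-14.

C2H5NH2 + H2O ⇌ C2H5NH3+ + OH-
Kb = 10^(−3.35) = 4.47 × 10^-4
From the ICE table, Kb = [OH-]²/(0.262 − [OH-]) = 4.47 × 10^-4.
Assume [OH-] ≪ 0.262: [OH-] ≈ √(4.47 × 10^-4 × 0.262) = 1.08 × 10^-2 M
([OH-]/C₀ = 4.1% < 5%, so the approximation holds.)
pOH = 1.97, so pH = 14.00 − pOH = 12.03

pH = 12.03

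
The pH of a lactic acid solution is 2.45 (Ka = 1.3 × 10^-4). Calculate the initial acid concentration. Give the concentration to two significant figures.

C₀ = 1.0 × 10^-1 M

[H+] = 10^(-2.45) = 3.55 × 10^-3 M = x
Ka = x²/(C₀ − x) ⇒ C₀ = x + x²/Ka
C₀ = 3.55 × 10^-3 + (3.55 × 10^-3)²/(1.3 × 10^-4) = 1.00 × 10^-1 M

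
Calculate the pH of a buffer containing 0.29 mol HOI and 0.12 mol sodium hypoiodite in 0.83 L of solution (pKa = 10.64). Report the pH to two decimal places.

pH = 10.26

Using pH = pKa + log([base]/[acid]) with [base]/[acid] = 0.12/0.29:
pH = 10.64 + (-0.383) = 10.26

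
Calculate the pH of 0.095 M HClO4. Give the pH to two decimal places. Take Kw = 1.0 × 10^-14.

HClO4 is a strong acid and dissociates completely, so [H+] = 0.095 M.
pH = -log(0.095) = 1.02

pH = 1.02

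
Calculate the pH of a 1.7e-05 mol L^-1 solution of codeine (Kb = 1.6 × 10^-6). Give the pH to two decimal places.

C18H21NO3 + H2O ⇌ C18H22NO3+ + OH-
From the ICE table, Kb = [OH-]²/(1.7e-05 − [OH-]) = 1.6 × 10^-6.
Here C₀/Kb ≈ 10.6, so the small-[OH-] approximation fails. Use the quadratic:
[OH-] = (−Kb + √(Kb² + 4·Kb·C₀))/2 = 4.48 × 10^-6 M
pOH = −log(4.48 × 10^-6) = 5.35; pH = 14.00 − 5.35 = 8.65

pH = 8.65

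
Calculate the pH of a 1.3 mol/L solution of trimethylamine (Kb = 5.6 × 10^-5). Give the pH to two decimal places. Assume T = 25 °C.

(CH3)3N + H2O ⇌ (CH3)3NH+ + OH-
Let x = [OH-] at equilibrium. Kb = x²/(1.3 − x).
Neglecting x in the denominator: x = √(5.6 × 10^-5 × 1.3) = 8.53 × 10^-3 M
pOH = −log(8.53 × 10^-3) = 2.07; pH = 14.00 − 2.07 = 11.93

pH = 11.93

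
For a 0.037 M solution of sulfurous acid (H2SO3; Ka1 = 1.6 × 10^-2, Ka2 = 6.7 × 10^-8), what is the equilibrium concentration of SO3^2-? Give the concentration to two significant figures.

First ionization gives [H+] ≈ [HSO3-] = 1.76 × 10^-2 M.
Second step: Ka2 = [H+][SO3^2-]/[HSO3-] ≈ [SO3^2-] (since [H+] ≈ [HSO3-]).
So [SO3^2-] ≈ Ka2.

6.7 × 10^-8 M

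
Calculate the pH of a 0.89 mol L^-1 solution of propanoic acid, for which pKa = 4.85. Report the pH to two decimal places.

CH3CH2COOH ⇌ CH3CH2COO- + H+
Ka = 10^(−4.85) = 1.41 × 10^-5
Ka = [H+]²/(0.89 − [H+]) = 1.41 × 10^-5
Neglecting [H+] in the denominator: [H+] = √(1.41 × 10^-5 × 0.89) = 3.54 × 10^-3 M
Check: 0.4% ionized — well under 5%, approximation valid.
pH = −log[H+] = −log(3.54 × 10^-3) = 2.45

pH = 2.45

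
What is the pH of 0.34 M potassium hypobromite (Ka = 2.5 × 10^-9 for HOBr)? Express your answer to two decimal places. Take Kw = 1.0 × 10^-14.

pH = 11.07

OBr- is the conjugate base of the weak acid HOBr.
Kb = Kw/Ka = 1.0×10^-14 / 2.5 × 10^-9 = 4.00 × 10^-6
From the ICE table, Kb = [OH-]²/(0.34 − [OH-]) = 4.00 × 10^-6.
Neglecting [OH-] in the denominator: [OH-] = √(4.00 × 10^-6 × 0.34) = 1.17 × 10^-3 M
pOH = 2.93, so pH = 14.00 − pOH = 11.07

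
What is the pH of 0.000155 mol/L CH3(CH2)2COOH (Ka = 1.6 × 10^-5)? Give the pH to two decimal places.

pH = 4.37

CH3(CH2)2COOH ⇌ CH3(CH2)2COO- + H+
Ka = [H+]²/(0.000155 − [H+]) = 1.6 × 10^-5
Here C₀/Ka ≈ 9.69, so the small-[H+] approximation fails. Use the quadratic:
[H+] = [−1.6e-05 + √(1.6e-05² + 9.92e-09)]/2 = 4.24 × 10^-5 M
pH = −log(4.24 × 10^-5) = 4.37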